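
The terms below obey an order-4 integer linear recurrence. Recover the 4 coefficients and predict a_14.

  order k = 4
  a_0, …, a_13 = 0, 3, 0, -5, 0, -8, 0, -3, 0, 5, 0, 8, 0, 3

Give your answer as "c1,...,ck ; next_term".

  a_4 = 0·-5 + 1·0 + 0·3 + -1·0 = 0
  a_5 = 0·0 + 1·-5 + 0·0 + -1·3 = -8
  a_6 = 0·-8 + 1·0 + 0·-5 + -1·0 = 0
  a_7 = 0·0 + 1·-8 + 0·0 + -1·-5 = -3
  a_8 = 0·-3 + 1·0 + 0·-8 + -1·0 = 0
  a_9 = 0·0 + 1·-3 + 0·0 + -1·-8 = 5
  a_10 = 0·5 + 1·0 + 0·-3 + -1·0 = 0
  a_11 = 0·0 + 1·5 + 0·0 + -1·-3 = 8
  a_12 = 0·8 + 1·0 + 0·5 + -1·0 = 0
  a_13 = 0·0 + 1·8 + 0·0 + -1·5 = 3
  a_14 = 0·3 + 1·0 + 0·8 + -1·0 = 0

0,1,0,-1 ; 0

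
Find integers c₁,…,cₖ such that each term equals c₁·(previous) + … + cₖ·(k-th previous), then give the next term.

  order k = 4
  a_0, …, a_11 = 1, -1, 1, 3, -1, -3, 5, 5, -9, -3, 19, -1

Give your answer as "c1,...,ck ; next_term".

0,-1,1,1 ; -31

  a_4 = 0·3 + -1·1 + 1·-1 + 1·1 = -1
  a_5 = 0·-1 + -1·3 + 1·1 + 1·-1 = -3
  a_6 = 0·-3 + -1·-1 + 1·3 + 1·1 = 5
  a_7 = 0·5 + -1·-3 + 1·-1 + 1·3 = 5
  a_8 = 0·5 + -1·5 + 1·-3 + 1·-1 = -9
  a_9 = 0·-9 + -1·5 + 1·5 + 1·-3 = -3
  a_10 = 0·-3 + -1·-9 + 1·5 + 1·5 = 19
  a_11 = 0·19 + -1·-3 + 1·-9 + 1·5 = -1
  a_12 = 0·-1 + -1·19 + 1·-3 + 1·-9 = -31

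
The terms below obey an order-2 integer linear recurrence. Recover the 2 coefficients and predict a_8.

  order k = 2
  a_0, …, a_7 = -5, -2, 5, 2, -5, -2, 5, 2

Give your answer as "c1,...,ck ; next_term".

  a_2 = 0·-2 + -1·-5 = 5
  a_3 = 0·5 + -1·-2 = 2
  a_4 = 0·2 + -1·5 = -5
  a_5 = 0·-5 + -1·2 = -2
  a_6 = 0·-2 + -1·-5 = 5
  a_7 = 0·5 + -1·-2 = 2
  a_8 = 0·2 + -1·5 = -5

0,-1 ; -5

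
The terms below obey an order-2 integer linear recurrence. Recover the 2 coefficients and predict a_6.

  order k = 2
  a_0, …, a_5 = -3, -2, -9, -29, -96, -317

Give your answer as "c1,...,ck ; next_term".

  a_2 = 3·-2 + 1·-3 = -9
  a_3 = 3·-9 + 1·-2 = -29
  a_4 = 3·-29 + 1·-9 = -96
  a_5 = 3·-96 + 1·-29 = -317
  a_6 = 3·-317 + 1·-96 = -1047

3,1 ; -1047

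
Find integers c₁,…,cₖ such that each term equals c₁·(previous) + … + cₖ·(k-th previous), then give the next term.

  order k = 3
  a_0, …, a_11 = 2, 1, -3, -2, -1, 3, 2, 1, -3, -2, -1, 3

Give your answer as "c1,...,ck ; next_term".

  a_3 = 0·-3 + 0·1 + -1·2 = -2
  a_4 = 0·-2 + 0·-3 + -1·1 = -1
  a_5 = 0·-1 + 0·-2 + -1·-3 = 3
  a_6 = 0·3 + 0·-1 + -1·-2 = 2
  a_7 = 0·2 + 0·3 + -1·-1 = 1
  a_8 = 0·1 + 0·2 + -1·3 = -3
  a_9 = 0·-3 + 0·1 + -1·2 = -2
  a_10 = 0·-2 + 0·-3 + -1·1 = -1
  a_11 = 0·-1 + 0·-2 + -1·-3 = 3
  a_12 = 0·3 + 0·-1 + -1·-2 = 2

0,0,-1 ; 2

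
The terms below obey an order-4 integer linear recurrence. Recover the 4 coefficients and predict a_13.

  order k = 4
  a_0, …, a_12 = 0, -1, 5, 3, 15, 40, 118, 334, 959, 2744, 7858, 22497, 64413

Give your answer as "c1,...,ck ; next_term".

  a_4 = 2·3 + 2·5 + 1·-1 + 1·0 = 15
  a_5 = 2·15 + 2·3 + 1·5 + 1·-1 = 40
  a_6 = 2·40 + 2·15 + 1·3 + 1·5 = 118
  a_7 = 2·118 + 2·40 + 1·15 + 1·3 = 334
  a_8 = 2·334 + 2·118 + 1·40 + 1·15 = 959
  a_9 = 2·959 + 2·334 + 1·118 + 1·40 = 2744
  a_10 = 2·2744 + 2·959 + 1·334 + 1·118 = 7858
  a_11 = 2·7858 + 2·2744 + 1·959 + 1·334 = 22497
  a_12 = 2·22497 + 2·7858 + 1·2744 + 1·959 = 64413
  a_13 = 2·64413 + 2·22497 + 1·7858 + 1·2744 = 184422

2,2,1,1 ; 184422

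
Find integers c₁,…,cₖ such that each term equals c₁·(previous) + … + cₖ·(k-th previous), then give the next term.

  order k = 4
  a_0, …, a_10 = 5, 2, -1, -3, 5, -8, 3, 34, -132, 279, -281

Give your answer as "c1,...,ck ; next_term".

-3,-4,1,-2 ; -473

  a_4 = -3·-3 + -4·-1 + 1·2 + -2·5 = 5
  a_5 = -3·5 + -4·-3 + 1·-1 + -2·2 = -8
  a_6 = -3·-8 + -4·5 + 1·-3 + -2·-1 = 3
  a_7 = -3·3 + -4·-8 + 1·5 + -2·-3 = 34
  a_8 = -3·34 + -4·3 + 1·-8 + -2·5 = -132
  a_9 = -3·-132 + -4·34 + 1·3 + -2·-8 = 279
  a_10 = -3·279 + -4·-132 + 1·34 + -2·3 = -281
  a_11 = -3·-281 + -4·279 + 1·-132 + -2·34 = -473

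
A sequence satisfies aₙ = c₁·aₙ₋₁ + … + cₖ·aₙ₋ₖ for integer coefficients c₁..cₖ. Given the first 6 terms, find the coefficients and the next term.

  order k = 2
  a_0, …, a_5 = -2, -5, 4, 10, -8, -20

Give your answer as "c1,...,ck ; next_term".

0,-2 ; 16

  a_2 = 0·-5 + -2·-2 = 4
  a_3 = 0·4 + -2·-5 = 10
  a_4 = 0·10 + -2·4 = -8
  a_5 = 0·-8 + -2·10 = -20
  a_6 = 0·-20 + -2·-8 = 16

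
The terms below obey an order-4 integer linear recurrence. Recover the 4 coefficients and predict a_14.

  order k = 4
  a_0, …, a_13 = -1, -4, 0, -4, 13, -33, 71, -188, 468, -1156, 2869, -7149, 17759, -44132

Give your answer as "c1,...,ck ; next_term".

  a_4 = -1·-4 + 2·0 + -3·-4 + 3·-1 = 13
  a_5 = -1·13 + 2·-4 + -3·0 + 3·-4 = -33
  a_6 = -1·-33 + 2·13 + -3·-4 + 3·0 = 71
  a_7 = -1·71 + 2·-33 + -3·13 + 3·-4 = -188
  a_8 = -1·-188 + 2·71 + -3·-33 + 3·13 = 468
  a_9 = -1·468 + 2·-188 + -3·71 + 3·-33 = -1156
  a_10 = -1·-1156 + 2·468 + -3·-188 + 3·71 = 2869
  a_11 = -1·2869 + 2·-1156 + -3·468 + 3·-188 = -7149
  a_12 = -1·-7149 + 2·2869 + -3·-1156 + 3·468 = 17759
  a_13 = -1·17759 + 2·-7149 + -3·2869 + 3·-1156 = -44132
  a_14 = -1·-44132 + 2·17759 + -3·-7149 + 3·2869 = 109704

-1,2,-3,3 ; 109704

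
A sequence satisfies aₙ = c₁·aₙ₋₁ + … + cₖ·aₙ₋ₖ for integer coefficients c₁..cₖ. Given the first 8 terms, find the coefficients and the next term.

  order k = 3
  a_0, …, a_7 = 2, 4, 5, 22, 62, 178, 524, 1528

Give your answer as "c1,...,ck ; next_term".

  a_3 = 2·5 + 2·4 + 2·2 = 22
  a_4 = 2·22 + 2·5 + 2·4 = 62
  a_5 = 2·62 + 2·22 + 2·5 = 178
  a_6 = 2·178 + 2·62 + 2·22 = 524
  a_7 = 2·524 + 2·178 + 2·62 = 1528
  a_8 = 2·1528 + 2·524 + 2·178 = 4460

2,2,2 ; 4460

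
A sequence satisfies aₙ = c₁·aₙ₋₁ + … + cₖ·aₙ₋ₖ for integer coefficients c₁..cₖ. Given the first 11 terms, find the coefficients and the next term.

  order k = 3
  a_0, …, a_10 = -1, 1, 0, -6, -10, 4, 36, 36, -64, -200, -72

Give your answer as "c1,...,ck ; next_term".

2,-4,2 ; 528

  a_3 = 2·0 + -4·1 + 2·-1 = -6
  a_4 = 2·-6 + -4·0 + 2·1 = -10
  a_5 = 2·-10 + -4·-6 + 2·0 = 4
  a_6 = 2·4 + -4·-10 + 2·-6 = 36
  a_7 = 2·36 + -4·4 + 2·-10 = 36
  a_8 = 2·36 + -4·36 + 2·4 = -64
  a_9 = 2·-64 + -4·36 + 2·36 = -200
  a_10 = 2·-200 + -4·-64 + 2·36 = -72
  a_11 = 2·-72 + -4·-200 + 2·-64 = 528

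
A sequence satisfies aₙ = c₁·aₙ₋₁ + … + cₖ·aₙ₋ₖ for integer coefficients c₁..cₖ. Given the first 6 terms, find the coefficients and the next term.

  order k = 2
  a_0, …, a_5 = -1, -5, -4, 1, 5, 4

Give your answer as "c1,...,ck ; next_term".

  a_2 = 1·-5 + -1·-1 = -4
  a_3 = 1·-4 + -1·-5 = 1
  a_4 = 1·1 + -1·-4 = 5
  a_5 = 1·5 + -1·1 = 4
  a_6 = 1·4 + -1·5 = -1

1,-1 ; -1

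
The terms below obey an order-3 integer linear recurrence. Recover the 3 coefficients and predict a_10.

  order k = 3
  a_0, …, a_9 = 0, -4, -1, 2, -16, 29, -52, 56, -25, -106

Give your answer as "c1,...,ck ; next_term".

  a_3 = -2·-1 + 0·-4 + 3·0 = 2
  a_4 = -2·2 + 0·-1 + 3·-4 = -16
  a_5 = -2·-16 + 0·2 + 3·-1 = 29
  a_6 = -2·29 + 0·-16 + 3·2 = -52
  a_7 = -2·-52 + 0·29 + 3·-16 = 56
  a_8 = -2·56 + 0·-52 + 3·29 = -25
  a_9 = -2·-25 + 0·56 + 3·-52 = -106
  a_10 = -2·-106 + 0·-25 + 3·56 = 380

-2,0,3 ; 380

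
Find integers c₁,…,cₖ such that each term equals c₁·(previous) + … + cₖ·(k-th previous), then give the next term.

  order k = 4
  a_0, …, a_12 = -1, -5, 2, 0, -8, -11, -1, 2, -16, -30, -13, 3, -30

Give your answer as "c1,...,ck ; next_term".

1,-1,1,1 ; -76

  a_4 = 1·0 + -1·2 + 1·-5 + 1·-1 = -8
  a_5 = 1·-8 + -1·0 + 1·2 + 1·-5 = -11
  a_6 = 1·-11 + -1·-8 + 1·0 + 1·2 = -1
  a_7 = 1·-1 + -1·-11 + 1·-8 + 1·0 = 2
  a_8 = 1·2 + -1·-1 + 1·-11 + 1·-8 = -16
  a_9 = 1·-16 + -1·2 + 1·-1 + 1·-11 = -30
  a_10 = 1·-30 + -1·-16 + 1·2 + 1·-1 = -13
  a_11 = 1·-13 + -1·-30 + 1·-16 + 1·2 = 3
  a_12 = 1·3 + -1·-13 + 1·-30 + 1·-16 = -30
  a_13 = 1·-30 + -1·3 + 1·-13 + 1·-30 = -76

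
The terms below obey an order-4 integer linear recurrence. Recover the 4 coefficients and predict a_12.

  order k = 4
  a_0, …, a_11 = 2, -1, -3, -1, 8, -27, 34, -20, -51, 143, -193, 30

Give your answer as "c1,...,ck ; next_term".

  a_4 = -2·-1 + -1·-3 + 3·-1 + 3·2 = 8
  a_5 = -2·8 + -1·-1 + 3·-3 + 3·-1 = -27
  a_6 = -2·-27 + -1·8 + 3·-1 + 3·-3 = 34
  a_7 = -2·34 + -1·-27 + 3·8 + 3·-1 = -20
  a_8 = -2·-20 + -1·34 + 3·-27 + 3·8 = -51
  a_9 = -2·-51 + -1·-20 + 3·34 + 3·-27 = 143
  a_10 = -2·143 + -1·-51 + 3·-20 + 3·34 = -193
  a_11 = -2·-193 + -1·143 + 3·-51 + 3·-20 = 30
  a_12 = -2·30 + -1·-193 + 3·143 + 3·-51 = 409

-2,-1,3,3 ; 409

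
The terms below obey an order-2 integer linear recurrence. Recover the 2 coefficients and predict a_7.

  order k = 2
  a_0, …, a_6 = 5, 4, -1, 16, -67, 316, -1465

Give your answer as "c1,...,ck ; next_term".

-4,3 ; 6808

  a_2 = -4·4 + 3·5 = -1
  a_3 = -4·-1 + 3·4 = 16
  a_4 = -4·16 + 3·-1 = -67
  a_5 = -4·-67 + 3·16 = 316
  a_6 = -4·316 + 3·-67 = -1465
  a_7 = -4·-1465 + 3·316 = 6808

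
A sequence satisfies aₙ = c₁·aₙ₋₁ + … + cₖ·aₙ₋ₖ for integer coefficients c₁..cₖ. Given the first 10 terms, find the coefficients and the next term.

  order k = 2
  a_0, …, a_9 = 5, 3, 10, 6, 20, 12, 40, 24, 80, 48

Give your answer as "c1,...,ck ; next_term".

  a_2 = 0·3 + 2·5 = 10
  a_3 = 0·10 + 2·3 = 6
  a_4 = 0·6 + 2·10 = 20
  a_5 = 0·20 + 2·6 = 12
  a_6 = 0·12 + 2·20 = 40
  a_7 = 0·40 + 2·12 = 24
  a_8 = 0·24 + 2·40 = 80
  a_9 = 0·80 + 2·24 = 48
  a_10 = 0·48 + 2·80 = 160

0,2 ; 160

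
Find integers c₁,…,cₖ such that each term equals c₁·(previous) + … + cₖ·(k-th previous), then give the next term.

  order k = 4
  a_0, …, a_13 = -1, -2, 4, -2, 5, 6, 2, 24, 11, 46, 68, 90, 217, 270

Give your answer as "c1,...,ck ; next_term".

  a_4 = 0·-2 + 2·4 + 2·-2 + -1·-1 = 5
  a_5 = 0·5 + 2·-2 + 2·4 + -1·-2 = 6
  a_6 = 0·6 + 2·5 + 2·-2 + -1·4 = 2
  a_7 = 0·2 + 2·6 + 2·5 + -1·-2 = 24
  a_8 = 0·24 + 2·2 + 2·6 + -1·5 = 11
  a_9 = 0·11 + 2·24 + 2·2 + -1·6 = 46
  a_10 = 0·46 + 2·11 + 2·24 + -1·2 = 68
  a_11 = 0·68 + 2·46 + 2·11 + -1·24 = 90
  a_12 = 0·90 + 2·68 + 2·46 + -1·11 = 217
  a_13 = 0·217 + 2·90 + 2·68 + -1·46 = 270
  a_14 = 0·270 + 2·217 + 2·90 + -1·68 = 546

0,2,2,-1 ; 546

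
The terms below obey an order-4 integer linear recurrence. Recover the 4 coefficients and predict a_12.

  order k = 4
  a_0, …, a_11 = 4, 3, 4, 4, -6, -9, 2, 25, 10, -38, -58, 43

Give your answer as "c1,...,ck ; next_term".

0,-1,-2,1 ; 144

  a_4 = 0·4 + -1·4 + -2·3 + 1·4 = -6
  a_5 = 0·-6 + -1·4 + -2·4 + 1·3 = -9
  a_6 = 0·-9 + -1·-6 + -2·4 + 1·4 = 2
  a_7 = 0·2 + -1·-9 + -2·-6 + 1·4 = 25
  a_8 = 0·25 + -1·2 + -2·-9 + 1·-6 = 10
  a_9 = 0·10 + -1·25 + -2·2 + 1·-9 = -38
  a_10 = 0·-38 + -1·10 + -2·25 + 1·2 = -58
  a_11 = 0·-58 + -1·-38 + -2·10 + 1·25 = 43
  a_12 = 0·43 + -1·-58 + -2·-38 + 1·10 = 144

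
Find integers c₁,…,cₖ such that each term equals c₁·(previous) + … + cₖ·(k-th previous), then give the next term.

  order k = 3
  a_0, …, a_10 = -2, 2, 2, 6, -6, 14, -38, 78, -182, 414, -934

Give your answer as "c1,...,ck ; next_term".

  a_3 = -1·2 + 2·2 + -2·-2 = 6
  a_4 = -1·6 + 2·2 + -2·2 = -6
  a_5 = -1·-6 + 2·6 + -2·2 = 14
  a_6 = -1·14 + 2·-6 + -2·6 = -38
  a_7 = -1·-38 + 2·14 + -2·-6 = 78
  a_8 = -1·78 + 2·-38 + -2·14 = -182
  a_9 = -1·-182 + 2·78 + -2·-38 = 414
  a_10 = -1·414 + 2·-182 + -2·78 = -934
  a_11 = -1·-934 + 2·414 + -2·-182 = 2126

-1,2,-2 ; 2126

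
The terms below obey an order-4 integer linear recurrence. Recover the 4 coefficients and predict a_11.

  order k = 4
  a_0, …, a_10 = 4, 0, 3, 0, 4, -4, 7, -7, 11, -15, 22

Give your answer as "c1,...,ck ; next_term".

  a_4 = -1·0 + 0·3 + 0·0 + 1·4 = 4
  a_5 = -1·4 + 0·0 + 0·3 + 1·0 = -4
  a_6 = -1·-4 + 0·4 + 0·0 + 1·3 = 7
  a_7 = -1·7 + 0·-4 + 0·4 + 1·0 = -7
  a_8 = -1·-7 + 0·7 + 0·-4 + 1·4 = 11
  a_9 = -1·11 + 0·-7 + 0·7 + 1·-4 = -15
  a_10 = -1·-15 + 0·11 + 0·-7 + 1·7 = 22
  a_11 = -1·22 + 0·-15 + 0·11 + 1·-7 = -29

-1,0,0,1 ; -29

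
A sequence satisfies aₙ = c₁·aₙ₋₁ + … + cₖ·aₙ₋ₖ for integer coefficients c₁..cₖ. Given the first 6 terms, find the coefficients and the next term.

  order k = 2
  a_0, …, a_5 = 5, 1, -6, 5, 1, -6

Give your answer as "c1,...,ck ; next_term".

-1,-1 ; 5

  a_2 = -1·1 + -1·5 = -6
  a_3 = -1·-6 + -1·1 = 5
  a_4 = -1·5 + -1·-6 = 1
  a_5 = -1·1 + -1·5 = -6
  a_6 = -1·-6 + -1·1 = 5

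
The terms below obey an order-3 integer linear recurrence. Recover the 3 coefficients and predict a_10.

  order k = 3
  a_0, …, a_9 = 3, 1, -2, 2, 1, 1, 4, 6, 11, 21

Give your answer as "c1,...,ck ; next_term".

1,1,1 ; 38

  a_3 = 1·-2 + 1·1 + 1·3 = 2
  a_4 = 1·2 + 1·-2 + 1·1 = 1
  a_5 = 1·1 + 1·2 + 1·-2 = 1
  a_6 = 1·1 + 1·1 + 1·2 = 4
  a_7 = 1·4 + 1·1 + 1·1 = 6
  a_8 = 1·6 + 1·4 + 1·1 = 11
  a_9 = 1·11 + 1·6 + 1·4 = 21
  a_10 = 1·21 + 1·11 + 1·6 = 38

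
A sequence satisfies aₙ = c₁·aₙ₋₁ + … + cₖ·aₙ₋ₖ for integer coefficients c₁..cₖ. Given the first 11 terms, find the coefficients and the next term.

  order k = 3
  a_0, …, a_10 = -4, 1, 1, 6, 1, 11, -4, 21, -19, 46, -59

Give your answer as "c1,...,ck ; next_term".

  a_3 = 0·1 + 2·1 + -1·-4 = 6
  a_4 = 0·6 + 2·1 + -1·1 = 1
  a_5 = 0·1 + 2·6 + -1·1 = 11
  a_6 = 0·11 + 2·1 + -1·6 = -4
  a_7 = 0·-4 + 2·11 + -1·1 = 21
  a_8 = 0·21 + 2·-4 + -1·11 = -19
  a_9 = 0·-19 + 2·21 + -1·-4 = 46
  a_10 = 0·46 + 2·-19 + -1·21 = -59
  a_11 = 0·-59 + 2·46 + -1·-19 = 111

0,2,-1 ; 111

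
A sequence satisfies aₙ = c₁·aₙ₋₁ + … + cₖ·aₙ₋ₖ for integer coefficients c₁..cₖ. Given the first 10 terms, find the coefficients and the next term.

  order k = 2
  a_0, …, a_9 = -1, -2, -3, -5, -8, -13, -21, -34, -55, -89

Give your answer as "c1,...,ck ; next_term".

  a_2 = 1·-2 + 1·-1 = -3
  a_3 = 1·-3 + 1·-2 = -5
  a_4 = 1·-5 + 1·-3 = -8
  a_5 = 1·-8 + 1·-5 = -13
  a_6 = 1·-13 + 1·-8 = -21
  a_7 = 1·-21 + 1·-13 = -34
  a_8 = 1·-34 + 1·-21 = -55
  a_9 = 1·-55 + 1·-34 = -89
  a_10 = 1·-89 + 1·-55 = -144

1,1 ; -144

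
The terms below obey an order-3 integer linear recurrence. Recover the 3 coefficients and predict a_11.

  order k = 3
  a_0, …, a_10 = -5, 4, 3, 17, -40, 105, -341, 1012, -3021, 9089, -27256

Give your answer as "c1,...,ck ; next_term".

  a_3 = -2·3 + 2·4 + -3·-5 = 17
  a_4 = -2·17 + 2·3 + -3·4 = -40
  a_5 = -2·-40 + 2·17 + -3·3 = 105
  a_6 = -2·105 + 2·-40 + -3·17 = -341
  a_7 = -2·-341 + 2·105 + -3·-40 = 1012
  a_8 = -2·1012 + 2·-341 + -3·105 = -3021
  a_9 = -2·-3021 + 2·1012 + -3·-341 = 9089
  a_10 = -2·9089 + 2·-3021 + -3·1012 = -27256
  a_11 = -2·-27256 + 2·9089 + -3·-3021 = 81753

-2,2,-3 ; 81753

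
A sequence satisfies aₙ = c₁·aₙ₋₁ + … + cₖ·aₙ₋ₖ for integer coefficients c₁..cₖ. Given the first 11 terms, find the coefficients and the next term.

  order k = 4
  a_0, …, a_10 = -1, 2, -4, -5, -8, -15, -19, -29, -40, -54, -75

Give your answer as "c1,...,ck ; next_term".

1,1,0,-1 ; -100

  a_4 = 1·-5 + 1·-4 + 0·2 + -1·-1 = -8
  a_5 = 1·-8 + 1·-5 + 0·-4 + -1·2 = -15
  a_6 = 1·-15 + 1·-8 + 0·-5 + -1·-4 = -19
  a_7 = 1·-19 + 1·-15 + 0·-8 + -1·-5 = -29
  a_8 = 1·-29 + 1·-19 + 0·-15 + -1·-8 = -40
  a_9 = 1·-40 + 1·-29 + 0·-19 + -1·-15 = -54
  a_10 = 1·-54 + 1·-40 + 0·-29 + -1·-19 = -75
  a_11 = 1·-75 + 1·-54 + 0·-40 + -1·-29 = -100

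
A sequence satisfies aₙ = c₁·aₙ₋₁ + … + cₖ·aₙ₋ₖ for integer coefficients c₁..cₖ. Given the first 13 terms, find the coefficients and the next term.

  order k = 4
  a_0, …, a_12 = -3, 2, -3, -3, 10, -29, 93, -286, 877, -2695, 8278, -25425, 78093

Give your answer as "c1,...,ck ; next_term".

  a_4 = -3·-3 + 0·-3 + -1·2 + -1·-3 = 10
  a_5 = -3·10 + 0·-3 + -1·-3 + -1·2 = -29
  a_6 = -3·-29 + 0·10 + -1·-3 + -1·-3 = 93
  a_7 = -3·93 + 0·-29 + -1·10 + -1·-3 = -286
  a_8 = -3·-286 + 0·93 + -1·-29 + -1·10 = 877
  a_9 = -3·877 + 0·-286 + -1·93 + -1·-29 = -2695
  a_10 = -3·-2695 + 0·877 + -1·-286 + -1·93 = 8278
  a_11 = -3·8278 + 0·-2695 + -1·877 + -1·-286 = -25425
  a_12 = -3·-25425 + 0·8278 + -1·-2695 + -1·877 = 78093
  a_13 = -3·78093 + 0·-25425 + -1·8278 + -1·-2695 = -239862

-3,0,-1,-1 ; -239862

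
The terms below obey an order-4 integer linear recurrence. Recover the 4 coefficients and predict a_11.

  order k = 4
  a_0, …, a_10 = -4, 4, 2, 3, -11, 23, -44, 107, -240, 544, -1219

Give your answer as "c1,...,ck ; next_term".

-1,2,-1,2 ; 2761

  a_4 = -1·3 + 2·2 + -1·4 + 2·-4 = -11
  a_5 = -1·-11 + 2·3 + -1·2 + 2·4 = 23
  a_6 = -1·23 + 2·-11 + -1·3 + 2·2 = -44
  a_7 = -1·-44 + 2·23 + -1·-11 + 2·3 = 107
  a_8 = -1·107 + 2·-44 + -1·23 + 2·-11 = -240
  a_9 = -1·-240 + 2·107 + -1·-44 + 2·23 = 544
  a_10 = -1·544 + 2·-240 + -1·107 + 2·-44 = -1219
  a_11 = -1·-1219 + 2·544 + -1·-240 + 2·107 = 2761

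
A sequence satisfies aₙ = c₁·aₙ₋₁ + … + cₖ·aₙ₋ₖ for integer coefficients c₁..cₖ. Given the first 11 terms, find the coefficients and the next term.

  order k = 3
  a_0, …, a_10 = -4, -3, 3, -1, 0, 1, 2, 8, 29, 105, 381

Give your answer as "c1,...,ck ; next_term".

  a_3 = 3·3 + 2·-3 + 1·-4 = -1
  a_4 = 3·-1 + 2·3 + 1·-3 = 0
  a_5 = 3·0 + 2·-1 + 1·3 = 1
  a_6 = 3·1 + 2·0 + 1·-1 = 2
  a_7 = 3·2 + 2·1 + 1·0 = 8
  a_8 = 3·8 + 2·2 + 1·1 = 29
  a_9 = 3·29 + 2·8 + 1·2 = 105
  a_10 = 3·105 + 2·29 + 1·8 = 381
  a_11 = 3·381 + 2·105 + 1·29 = 1382

3,2,1 ; 1382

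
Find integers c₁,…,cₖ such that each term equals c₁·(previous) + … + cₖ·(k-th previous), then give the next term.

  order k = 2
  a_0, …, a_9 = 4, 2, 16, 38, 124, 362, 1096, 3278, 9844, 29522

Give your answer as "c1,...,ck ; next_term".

2,3 ; 88576

  a_2 = 2·2 + 3·4 = 16
  a_3 = 2·16 + 3·2 = 38
  a_4 = 2·38 + 3·16 = 124
  a_5 = 2·124 + 3·38 = 362
  a_6 = 2·362 + 3·124 = 1096
  a_7 = 2·1096 + 3·362 = 3278
  a_8 = 2·3278 + 3·1096 = 9844
  a_9 = 2·9844 + 3·3278 = 29522
  a_10 = 2·29522 + 3·9844 = 88576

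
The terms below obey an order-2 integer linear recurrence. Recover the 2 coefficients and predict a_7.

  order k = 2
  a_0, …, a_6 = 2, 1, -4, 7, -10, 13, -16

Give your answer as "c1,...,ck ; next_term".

  a_2 = -2·1 + -1·2 = -4
  a_3 = -2·-4 + -1·1 = 7
  a_4 = -2·7 + -1·-4 = -10
  a_5 = -2·-10 + -1·7 = 13
  a_6 = -2·13 + -1·-10 = -16
  a_7 = -2·-16 + -1·13 = 19

-2,-1 ; 19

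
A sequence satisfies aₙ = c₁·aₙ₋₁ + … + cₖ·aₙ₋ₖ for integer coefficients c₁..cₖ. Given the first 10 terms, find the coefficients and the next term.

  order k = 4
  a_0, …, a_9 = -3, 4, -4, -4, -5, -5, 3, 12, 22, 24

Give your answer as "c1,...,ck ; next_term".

  a_4 = 1·-4 + 0·-4 + -1·4 + -1·-3 = -5
  a_5 = 1·-5 + 0·-4 + -1·-4 + -1·4 = -5
  a_6 = 1·-5 + 0·-5 + -1·-4 + -1·-4 = 3
  a_7 = 1·3 + 0·-5 + -1·-5 + -1·-4 = 12
  a_8 = 1·12 + 0·3 + -1·-5 + -1·-5 = 22
  a_9 = 1·22 + 0·12 + -1·3 + -1·-5 = 24
  a_10 = 1·24 + 0·22 + -1·12 + -1·3 = 9

1,0,-1,-1 ; 9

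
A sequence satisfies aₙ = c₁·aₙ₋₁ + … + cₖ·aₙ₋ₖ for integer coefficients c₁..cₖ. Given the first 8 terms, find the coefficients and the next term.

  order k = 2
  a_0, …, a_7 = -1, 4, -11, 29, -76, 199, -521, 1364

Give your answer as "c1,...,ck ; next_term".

-3,-1 ; -3571

  a_2 = -3·4 + -1·-1 = -11
  a_3 = -3·-11 + -1·4 = 29
  a_4 = -3·29 + -1·-11 = -76
  a_5 = -3·-76 + -1·29 = 199
  a_6 = -3·199 + -1·-76 = -521
  a_7 = -3·-521 + -1·199 = 1364
  a_8 = -3·1364 + -1·-521 = -3571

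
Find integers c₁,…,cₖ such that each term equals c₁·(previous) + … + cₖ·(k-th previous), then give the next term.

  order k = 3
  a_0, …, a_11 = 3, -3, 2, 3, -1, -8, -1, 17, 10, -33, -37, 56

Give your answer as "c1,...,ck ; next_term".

0,-2,-1 ; 107

  a_3 = 0·2 + -2·-3 + -1·3 = 3
  a_4 = 0·3 + -2·2 + -1·-3 = -1
  a_5 = 0·-1 + -2·3 + -1·2 = -8
  a_6 = 0·-8 + -2·-1 + -1·3 = -1
  a_7 = 0·-1 + -2·-8 + -1·-1 = 17
  a_8 = 0·17 + -2·-1 + -1·-8 = 10
  a_9 = 0·10 + -2·17 + -1·-1 = -33
  a_10 = 0·-33 + -2·10 + -1·17 = -37
  a_11 = 0·-37 + -2·-33 + -1·10 = 56
  a_12 = 0·56 + -2·-37 + -1·-33 = 107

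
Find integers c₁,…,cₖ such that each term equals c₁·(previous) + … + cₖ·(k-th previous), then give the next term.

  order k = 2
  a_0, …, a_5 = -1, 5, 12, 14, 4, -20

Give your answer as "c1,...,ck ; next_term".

  a_2 = 2·5 + -2·-1 = 12
  a_3 = 2·12 + -2·5 = 14
  a_4 = 2·14 + -2·12 = 4
  a_5 = 2·4 + -2·14 = -20
  a_6 = 2·-20 + -2·4 = -48

2,-2 ; -48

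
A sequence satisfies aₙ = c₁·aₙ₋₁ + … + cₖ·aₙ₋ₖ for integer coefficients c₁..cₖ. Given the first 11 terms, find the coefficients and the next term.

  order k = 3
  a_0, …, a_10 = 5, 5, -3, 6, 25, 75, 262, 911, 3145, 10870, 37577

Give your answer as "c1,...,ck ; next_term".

3,1,2 ; 129891

  a_3 = 3·-3 + 1·5 + 2·5 = 6
  a_4 = 3·6 + 1·-3 + 2·5 = 25
  a_5 = 3·25 + 1·6 + 2·-3 = 75
  a_6 = 3·75 + 1·25 + 2·6 = 262
  a_7 = 3·262 + 1·75 + 2·25 = 911
  a_8 = 3·911 + 1·262 + 2·75 = 3145
  a_9 = 3·3145 + 1·911 + 2·262 = 10870
  a_10 = 3·10870 + 1·3145 + 2·911 = 37577
  a_11 = 3·37577 + 1·10870 + 2·3145 = 129891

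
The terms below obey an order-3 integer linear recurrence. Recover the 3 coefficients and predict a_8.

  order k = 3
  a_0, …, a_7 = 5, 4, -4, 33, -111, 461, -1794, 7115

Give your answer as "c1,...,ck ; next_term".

-3,4,1 ; -28060

  a_3 = -3·-4 + 4·4 + 1·5 = 33
  a_4 = -3·33 + 4·-4 + 1·4 = -111
  a_5 = -3·-111 + 4·33 + 1·-4 = 461
  a_6 = -3·461 + 4·-111 + 1·33 = -1794
  a_7 = -3·-1794 + 4·461 + 1·-111 = 7115
  a_8 = -3·7115 + 4·-1794 + 1·461 = -28060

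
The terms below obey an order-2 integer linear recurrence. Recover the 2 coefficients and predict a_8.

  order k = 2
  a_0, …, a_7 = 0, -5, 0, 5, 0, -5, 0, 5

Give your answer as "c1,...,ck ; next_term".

0,-1 ; 0

  a_2 = 0·-5 + -1·0 = 0
  a_3 = 0·0 + -1·-5 = 5
  a_4 = 0·5 + -1·0 = 0
  a_5 = 0·0 + -1·5 = -5
  a_6 = 0·-5 + -1·0 = 0
  a_7 = 0·0 + -1·-5 = 5
  a_8 = 0·5 + -1·0 = 0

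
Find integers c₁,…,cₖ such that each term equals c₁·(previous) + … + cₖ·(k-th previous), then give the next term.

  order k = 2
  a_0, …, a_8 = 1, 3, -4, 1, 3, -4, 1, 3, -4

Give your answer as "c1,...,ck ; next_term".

  a_2 = -1·3 + -1·1 = -4
  a_3 = -1·-4 + -1·3 = 1
  a_4 = -1·1 + -1·-4 = 3
  a_5 = -1·3 + -1·1 = -4
  a_6 = -1·-4 + -1·3 = 1
  a_7 = -1·1 + -1·-4 = 3
  a_8 = -1·3 + -1·1 = -4
  a_9 = -1·-4 + -1·3 = 1

-1,-1 ; 1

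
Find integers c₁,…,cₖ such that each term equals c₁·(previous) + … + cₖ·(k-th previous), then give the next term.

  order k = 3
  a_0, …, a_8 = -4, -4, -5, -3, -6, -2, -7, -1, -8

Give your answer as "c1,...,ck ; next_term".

  a_3 = -1·-5 + 1·-4 + 1·-4 = -3
  a_4 = -1·-3 + 1·-5 + 1·-4 = -6
  a_5 = -1·-6 + 1·-3 + 1·-5 = -2
  a_6 = -1·-2 + 1·-6 + 1·-3 = -7
  a_7 = -1·-7 + 1·-2 + 1·-6 = -1
  a_8 = -1·-1 + 1·-7 + 1·-2 = -8
  a_9 = -1·-8 + 1·-1 + 1·-7 = 0

-1,1,1 ; 0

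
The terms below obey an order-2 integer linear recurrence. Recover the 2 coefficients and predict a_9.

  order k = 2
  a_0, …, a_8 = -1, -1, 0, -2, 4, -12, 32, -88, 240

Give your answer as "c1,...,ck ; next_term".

  a_2 = -2·-1 + 2·-1 = 0
  a_3 = -2·0 + 2·-1 = -2
  a_4 = -2·-2 + 2·0 = 4
  a_5 = -2·4 + 2·-2 = -12
  a_6 = -2·-12 + 2·4 = 32
  a_7 = -2·32 + 2·-12 = -88
  a_8 = -2·-88 + 2·32 = 240
  a_9 = -2·240 + 2·-88 = -656

-2,2 ; -656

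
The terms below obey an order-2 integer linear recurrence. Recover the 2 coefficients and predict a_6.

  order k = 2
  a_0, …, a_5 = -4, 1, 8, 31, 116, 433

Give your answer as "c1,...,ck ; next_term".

  a_2 = 4·1 + -1·-4 = 8
  a_3 = 4·8 + -1·1 = 31
  a_4 = 4·31 + -1·8 = 116
  a_5 = 4·116 + -1·31 = 433
  a_6 = 4·433 + -1·116 = 1616

4,-1 ; 1616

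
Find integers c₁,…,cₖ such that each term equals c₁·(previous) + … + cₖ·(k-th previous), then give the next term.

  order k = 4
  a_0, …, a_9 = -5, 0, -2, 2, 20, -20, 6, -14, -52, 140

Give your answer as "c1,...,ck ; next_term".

-1,-1,-1,-4 ; -98

  a_4 = -1·2 + -1·-2 + -1·0 + -4·-5 = 20
  a_5 = -1·20 + -1·2 + -1·-2 + -4·0 = -20
  a_6 = -1·-20 + -1·20 + -1·2 + -4·-2 = 6
  a_7 = -1·6 + -1·-20 + -1·20 + -4·2 = -14
  a_8 = -1·-14 + -1·6 + -1·-20 + -4·20 = -52
  a_9 = -1·-52 + -1·-14 + -1·6 + -4·-20 = 140
  a_10 = -1·140 + -1·-52 + -1·-14 + -4·6 = -98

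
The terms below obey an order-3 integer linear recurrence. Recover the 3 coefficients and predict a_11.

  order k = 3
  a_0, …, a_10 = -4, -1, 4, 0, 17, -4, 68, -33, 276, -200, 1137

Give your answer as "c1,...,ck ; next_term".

0,4,-1 ; -1076

  a_3 = 0·4 + 4·-1 + -1·-4 = 0
  a_4 = 0·0 + 4·4 + -1·-1 = 17
  a_5 = 0·17 + 4·0 + -1·4 = -4
  a_6 = 0·-4 + 4·17 + -1·0 = 68
  a_7 = 0·68 + 4·-4 + -1·17 = -33
  a_8 = 0·-33 + 4·68 + -1·-4 = 276
  a_9 = 0·276 + 4·-33 + -1·68 = -200
  a_10 = 0·-200 + 4·276 + -1·-33 = 1137
  a_11 = 0·1137 + 4·-200 + -1·276 = -1076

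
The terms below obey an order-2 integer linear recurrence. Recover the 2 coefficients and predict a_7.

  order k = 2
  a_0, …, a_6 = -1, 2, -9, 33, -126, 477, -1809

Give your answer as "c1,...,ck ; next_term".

  a_2 = -3·2 + 3·-1 = -9
  a_3 = -3·-9 + 3·2 = 33
  a_4 = -3·33 + 3·-9 = -126
  a_5 = -3·-126 + 3·33 = 477
  a_6 = -3·477 + 3·-126 = -1809
  a_7 = -3·-1809 + 3·477 = 6858

-3,3 ; 6858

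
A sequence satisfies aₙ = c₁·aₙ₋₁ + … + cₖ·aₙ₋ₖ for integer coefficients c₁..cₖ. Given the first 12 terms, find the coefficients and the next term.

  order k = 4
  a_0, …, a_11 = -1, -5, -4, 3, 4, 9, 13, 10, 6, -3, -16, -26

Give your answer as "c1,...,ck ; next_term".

  a_4 = 1·3 + 0·-4 + 0·-5 + -1·-1 = 4
  a_5 = 1·4 + 0·3 + 0·-4 + -1·-5 = 9
  a_6 = 1·9 + 0·4 + 0·3 + -1·-4 = 13
  a_7 = 1·13 + 0·9 + 0·4 + -1·3 = 10
  a_8 = 1·10 + 0·13 + 0·9 + -1·4 = 6
  a_9 = 1·6 + 0·10 + 0·13 + -1·9 = -3
  a_10 = 1·-3 + 0·6 + 0·10 + -1·13 = -16
  a_11 = 1·-16 + 0·-3 + 0·6 + -1·10 = -26
  a_12 = 1·-26 + 0·-16 + 0·-3 + -1·6 = -32

1,0,0,-1 ; -32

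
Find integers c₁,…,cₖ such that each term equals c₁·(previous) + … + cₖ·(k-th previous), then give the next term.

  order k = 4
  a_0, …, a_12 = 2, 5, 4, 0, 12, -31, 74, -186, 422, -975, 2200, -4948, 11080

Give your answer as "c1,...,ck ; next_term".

  a_4 = -2·0 + 2·4 + 2·5 + -3·2 = 12
  a_5 = -2·12 + 2·0 + 2·4 + -3·5 = -31
  a_6 = -2·-31 + 2·12 + 2·0 + -3·4 = 74
  a_7 = -2·74 + 2·-31 + 2·12 + -3·0 = -186
  a_8 = -2·-186 + 2·74 + 2·-31 + -3·12 = 422
  a_9 = -2·422 + 2·-186 + 2·74 + -3·-31 = -975
  a_10 = -2·-975 + 2·422 + 2·-186 + -3·74 = 2200
  a_11 = -2·2200 + 2·-975 + 2·422 + -3·-186 = -4948
  a_12 = -2·-4948 + 2·2200 + 2·-975 + -3·422 = 11080
  a_13 = -2·11080 + 2·-4948 + 2·2200 + -3·-975 = -24731

-2,2,2,-3 ; -24731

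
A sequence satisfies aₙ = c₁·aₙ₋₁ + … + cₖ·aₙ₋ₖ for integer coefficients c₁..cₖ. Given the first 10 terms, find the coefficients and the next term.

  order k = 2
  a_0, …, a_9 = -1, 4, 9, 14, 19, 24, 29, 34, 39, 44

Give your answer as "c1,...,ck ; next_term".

  a_2 = 2·4 + -1·-1 = 9
  a_3 = 2·9 + -1·4 = 14
  a_4 = 2·14 + -1·9 = 19
  a_5 = 2·19 + -1·14 = 24
  a_6 = 2·24 + -1·19 = 29
  a_7 = 2·29 + -1·24 = 34
  a_8 = 2·34 + -1·29 = 39
  a_9 = 2·39 + -1·34 = 44
  a_10 = 2·44 + -1·39 = 49

2,-1 ; 49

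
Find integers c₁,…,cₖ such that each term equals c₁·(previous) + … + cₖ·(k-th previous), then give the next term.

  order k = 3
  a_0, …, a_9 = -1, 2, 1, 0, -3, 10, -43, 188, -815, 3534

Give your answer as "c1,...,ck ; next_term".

  a_3 = -4·1 + 1·2 + -2·-1 = 0
  a_4 = -4·0 + 1·1 + -2·2 = -3
  a_5 = -4·-3 + 1·0 + -2·1 = 10
  a_6 = -4·10 + 1·-3 + -2·0 = -43
  a_7 = -4·-43 + 1·10 + -2·-3 = 188
  a_8 = -4·188 + 1·-43 + -2·10 = -815
  a_9 = -4·-815 + 1·188 + -2·-43 = 3534
  a_10 = -4·3534 + 1·-815 + -2·188 = -15327

-4,1,-2 ; -15327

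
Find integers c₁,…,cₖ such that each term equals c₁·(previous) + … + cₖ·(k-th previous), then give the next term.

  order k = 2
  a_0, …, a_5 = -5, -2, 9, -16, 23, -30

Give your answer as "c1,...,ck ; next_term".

-2,-1 ; 37

  a_2 = -2·-2 + -1·-5 = 9
  a_3 = -2·9 + -1·-2 = -16
  a_4 = -2·-16 + -1·9 = 23
  a_5 = -2·23 + -1·-16 = -30
  a_6 = -2·-30 + -1·23 = 37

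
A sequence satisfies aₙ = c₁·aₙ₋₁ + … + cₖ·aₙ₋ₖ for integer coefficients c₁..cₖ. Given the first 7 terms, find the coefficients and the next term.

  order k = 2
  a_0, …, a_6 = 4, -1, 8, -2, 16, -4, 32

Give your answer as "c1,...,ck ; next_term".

0,2 ; -8

  a_2 = 0·-1 + 2·4 = 8
  a_3 = 0·8 + 2·-1 = -2
  a_4 = 0·-2 + 2·8 = 16
  a_5 = 0·16 + 2·-2 = -4
  a_6 = 0·-4 + 2·16 = 32
  a_7 = 0·32 + 2·-4 = -8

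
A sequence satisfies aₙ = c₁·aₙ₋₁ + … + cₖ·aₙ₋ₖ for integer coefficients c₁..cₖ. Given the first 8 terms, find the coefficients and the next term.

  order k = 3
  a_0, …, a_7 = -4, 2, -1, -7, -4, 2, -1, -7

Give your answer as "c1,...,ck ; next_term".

1,-1,1 ; -4

  a_3 = 1·-1 + -1·2 + 1·-4 = -7
  a_4 = 1·-7 + -1·-1 + 1·2 = -4
  a_5 = 1·-4 + -1·-7 + 1·-1 = 2
  a_6 = 1·2 + -1·-4 + 1·-7 = -1
  a_7 = 1·-1 + -1·2 + 1·-4 = -7
  a_8 = 1·-7 + -1·-1 + 1·2 = -4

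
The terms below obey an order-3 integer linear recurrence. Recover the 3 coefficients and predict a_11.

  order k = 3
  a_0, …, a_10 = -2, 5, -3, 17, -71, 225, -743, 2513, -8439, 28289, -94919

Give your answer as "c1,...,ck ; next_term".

  a_3 = -3·-3 + 0·5 + -4·-2 = 17
  a_4 = -3·17 + 0·-3 + -4·5 = -71
  a_5 = -3·-71 + 0·17 + -4·-3 = 225
  a_6 = -3·225 + 0·-71 + -4·17 = -743
  a_7 = -3·-743 + 0·225 + -4·-71 = 2513
  a_8 = -3·2513 + 0·-743 + -4·225 = -8439
  a_9 = -3·-8439 + 0·2513 + -4·-743 = 28289
  a_10 = -3·28289 + 0·-8439 + -4·2513 = -94919
  a_11 = -3·-94919 + 0·28289 + -4·-8439 = 318513

-3,0,-4 ; 318513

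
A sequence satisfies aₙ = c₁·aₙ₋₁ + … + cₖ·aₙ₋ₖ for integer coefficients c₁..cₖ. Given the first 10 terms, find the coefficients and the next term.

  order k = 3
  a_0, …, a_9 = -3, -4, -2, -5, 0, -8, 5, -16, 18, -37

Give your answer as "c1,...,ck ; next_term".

0,2,-1 ; 52

  a_3 = 0·-2 + 2·-4 + -1·-3 = -5
  a_4 = 0·-5 + 2·-2 + -1·-4 = 0
  a_5 = 0·0 + 2·-5 + -1·-2 = -8
  a_6 = 0·-8 + 2·0 + -1·-5 = 5
  a_7 = 0·5 + 2·-8 + -1·0 = -16
  a_8 = 0·-16 + 2·5 + -1·-8 = 18
  a_9 = 0·18 + 2·-16 + -1·5 = -37
  a_10 = 0·-37 + 2·18 + -1·-16 = 52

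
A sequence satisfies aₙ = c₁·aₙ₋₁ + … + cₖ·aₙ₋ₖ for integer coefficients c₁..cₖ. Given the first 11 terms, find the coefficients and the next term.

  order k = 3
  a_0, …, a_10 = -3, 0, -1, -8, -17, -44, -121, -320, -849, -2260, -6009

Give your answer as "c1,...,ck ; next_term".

2,1,2 ; -15976

  a_3 = 2·-1 + 1·0 + 2·-3 = -8
  a_4 = 2·-8 + 1·-1 + 2·0 = -17
  a_5 = 2·-17 + 1·-8 + 2·-1 = -44
  a_6 = 2·-44 + 1·-17 + 2·-8 = -121
  a_7 = 2·-121 + 1·-44 + 2·-17 = -320
  a_8 = 2·-320 + 1·-121 + 2·-44 = -849
  a_9 = 2·-849 + 1·-320 + 2·-121 = -2260
  a_10 = 2·-2260 + 1·-849 + 2·-320 = -6009
  a_11 = 2·-6009 + 1·-2260 + 2·-849 = -15976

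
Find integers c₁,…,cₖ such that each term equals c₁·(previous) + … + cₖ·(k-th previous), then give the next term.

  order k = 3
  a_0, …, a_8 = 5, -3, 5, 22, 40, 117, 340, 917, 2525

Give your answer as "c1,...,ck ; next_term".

2,1,3 ; 6987

  a_3 = 2·5 + 1·-3 + 3·5 = 22
  a_4 = 2·22 + 1·5 + 3·-3 = 40
  a_5 = 2·40 + 1·22 + 3·5 = 117
  a_6 = 2·117 + 1·40 + 3·22 = 340
  a_7 = 2·340 + 1·117 + 3·40 = 917
  a_8 = 2·917 + 1·340 + 3·117 = 2525
  a_9 = 2·2525 + 1·917 + 3·340 = 6987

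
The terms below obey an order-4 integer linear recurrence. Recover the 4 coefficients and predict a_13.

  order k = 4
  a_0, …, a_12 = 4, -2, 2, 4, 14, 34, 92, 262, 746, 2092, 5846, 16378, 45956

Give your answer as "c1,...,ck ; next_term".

3,-2,3,3 ; 128926

  a_4 = 3·4 + -2·2 + 3·-2 + 3·4 = 14
  a_5 = 3·14 + -2·4 + 3·2 + 3·-2 = 34
  a_6 = 3·34 + -2·14 + 3·4 + 3·2 = 92
  a_7 = 3·92 + -2·34 + 3·14 + 3·4 = 262
  a_8 = 3·262 + -2·92 + 3·34 + 3·14 = 746
  a_9 = 3·746 + -2·262 + 3·92 + 3·34 = 2092
  a_10 = 3·2092 + -2·746 + 3·262 + 3·92 = 5846
  a_11 = 3·5846 + -2·2092 + 3·746 + 3·262 = 16378
  a_12 = 3·16378 + -2·5846 + 3·2092 + 3·746 = 45956
  a_13 = 3·45956 + -2·16378 + 3·5846 + 3·2092 = 128926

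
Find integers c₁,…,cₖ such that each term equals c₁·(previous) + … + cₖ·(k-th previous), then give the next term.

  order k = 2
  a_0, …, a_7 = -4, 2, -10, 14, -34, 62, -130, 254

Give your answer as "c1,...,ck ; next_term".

-1,2 ; -514

  a_2 = -1·2 + 2·-4 = -10
  a_3 = -1·-10 + 2·2 = 14
  a_4 = -1·14 + 2·-10 = -34
  a_5 = -1·-34 + 2·14 = 62
  a_6 = -1·62 + 2·-34 = -130
  a_7 = -1·-130 + 2·62 = 254
  a_8 = -1·254 + 2·-130 = -514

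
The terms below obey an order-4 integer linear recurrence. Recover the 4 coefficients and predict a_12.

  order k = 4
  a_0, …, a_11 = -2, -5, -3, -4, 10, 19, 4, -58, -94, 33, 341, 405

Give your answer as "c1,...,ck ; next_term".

  a_4 = 1·-4 + -2·-3 + -2·-5 + 1·-2 = 10
  a_5 = 1·10 + -2·-4 + -2·-3 + 1·-5 = 19
  a_6 = 1·19 + -2·10 + -2·-4 + 1·-3 = 4
  a_7 = 1·4 + -2·19 + -2·10 + 1·-4 = -58
  a_8 = 1·-58 + -2·4 + -2·19 + 1·10 = -94
  a_9 = 1·-94 + -2·-58 + -2·4 + 1·19 = 33
  a_10 = 1·33 + -2·-94 + -2·-58 + 1·4 = 341
  a_11 = 1·341 + -2·33 + -2·-94 + 1·-58 = 405
  a_12 = 1·405 + -2·341 + -2·33 + 1·-94 = -437

1,-2,-2,1 ; -437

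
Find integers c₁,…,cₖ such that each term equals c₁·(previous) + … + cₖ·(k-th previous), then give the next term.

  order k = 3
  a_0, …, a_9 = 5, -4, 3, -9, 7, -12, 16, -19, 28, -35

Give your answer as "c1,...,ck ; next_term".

0,1,-1 ; 47

  a_3 = 0·3 + 1·-4 + -1·5 = -9
  a_4 = 0·-9 + 1·3 + -1·-4 = 7
  a_5 = 0·7 + 1·-9 + -1·3 = -12
  a_6 = 0·-12 + 1·7 + -1·-9 = 16
  a_7 = 0·16 + 1·-12 + -1·7 = -19
  a_8 = 0·-19 + 1·16 + -1·-12 = 28
  a_9 = 0·28 + 1·-19 + -1·16 = -35
  a_10 = 0·-35 + 1·28 + -1·-19 = 47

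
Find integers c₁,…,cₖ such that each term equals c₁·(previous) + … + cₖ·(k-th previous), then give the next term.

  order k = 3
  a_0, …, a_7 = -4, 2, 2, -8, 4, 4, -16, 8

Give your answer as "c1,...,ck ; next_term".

0,0,2 ; 8

  a_3 = 0·2 + 0·2 + 2·-4 = -8
  a_4 = 0·-8 + 0·2 + 2·2 = 4
  a_5 = 0·4 + 0·-8 + 2·2 = 4
  a_6 = 0·4 + 0·4 + 2·-8 = -16
  a_7 = 0·-16 + 0·4 + 2·4 = 8
  a_8 = 0·8 + 0·-16 + 2·4 = 8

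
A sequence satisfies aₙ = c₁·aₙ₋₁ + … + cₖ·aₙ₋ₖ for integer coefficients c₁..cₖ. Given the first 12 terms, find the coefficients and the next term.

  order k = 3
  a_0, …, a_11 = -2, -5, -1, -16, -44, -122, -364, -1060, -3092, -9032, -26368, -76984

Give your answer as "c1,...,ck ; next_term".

2,2,2 ; -224768

  a_3 = 2·-1 + 2·-5 + 2·-2 = -16
  a_4 = 2·-16 + 2·-1 + 2·-5 = -44
  a_5 = 2·-44 + 2·-16 + 2·-1 = -122
  a_6 = 2·-122 + 2·-44 + 2·-16 = -364
  a_7 = 2·-364 + 2·-122 + 2·-44 = -1060
  a_8 = 2·-1060 + 2·-364 + 2·-122 = -3092
  a_9 = 2·-3092 + 2·-1060 + 2·-364 = -9032
  a_10 = 2·-9032 + 2·-3092 + 2·-1060 = -26368
  a_11 = 2·-26368 + 2·-9032 + 2·-3092 = -76984
  a_12 = 2·-76984 + 2·-26368 + 2·-9032 = -224768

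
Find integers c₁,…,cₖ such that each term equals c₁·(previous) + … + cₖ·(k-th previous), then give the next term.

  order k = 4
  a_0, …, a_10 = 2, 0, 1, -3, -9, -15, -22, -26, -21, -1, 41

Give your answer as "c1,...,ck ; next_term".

2,-1,0,-1 ; 109

  a_4 = 2·-3 + -1·1 + 0·0 + -1·2 = -9
  a_5 = 2·-9 + -1·-3 + 0·1 + -1·0 = -15
  a_6 = 2·-15 + -1·-9 + 0·-3 + -1·1 = -22
  a_7 = 2·-22 + -1·-15 + 0·-9 + -1·-3 = -26
  a_8 = 2·-26 + -1·-22 + 0·-15 + -1·-9 = -21
  a_9 = 2·-21 + -1·-26 + 0·-22 + -1·-15 = -1
  a_10 = 2·-1 + -1·-21 + 0·-26 + -1·-22 = 41
  a_11 = 2·41 + -1·-1 + 0·-21 + -1·-26 = 109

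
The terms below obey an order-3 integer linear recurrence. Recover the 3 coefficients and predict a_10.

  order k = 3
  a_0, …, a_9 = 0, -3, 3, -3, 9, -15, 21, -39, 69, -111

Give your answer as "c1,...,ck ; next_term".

  a_3 = -1·3 + 0·-3 + -2·0 = -3
  a_4 = -1·-3 + 0·3 + -2·-3 = 9
  a_5 = -1·9 + 0·-3 + -2·3 = -15
  a_6 = -1·-15 + 0·9 + -2·-3 = 21
  a_7 = -1·21 + 0·-15 + -2·9 = -39
  a_8 = -1·-39 + 0·21 + -2·-15 = 69
  a_9 = -1·69 + 0·-39 + -2·21 = -111
  a_10 = -1·-111 + 0·69 + -2·-39 = 189

-1,0,-2 ; 189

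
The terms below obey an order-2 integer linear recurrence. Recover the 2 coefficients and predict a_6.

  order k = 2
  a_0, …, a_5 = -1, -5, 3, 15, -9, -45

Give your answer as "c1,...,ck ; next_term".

  a_2 = 0·-5 + -3·-1 = 3
  a_3 = 0·3 + -3·-5 = 15
  a_4 = 0·15 + -3·3 = -9
  a_5 = 0·-9 + -3·15 = -45
  a_6 = 0·-45 + -3·-9 = 27

0,-3 ; 27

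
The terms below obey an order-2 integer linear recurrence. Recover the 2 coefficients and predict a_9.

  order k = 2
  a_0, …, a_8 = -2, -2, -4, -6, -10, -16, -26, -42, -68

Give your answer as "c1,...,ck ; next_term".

1,1 ; -110

  a_2 = 1·-2 + 1·-2 = -4
  a_3 = 1·-4 + 1·-2 = -6
  a_4 = 1·-6 + 1·-4 = -10
  a_5 = 1·-10 + 1·-6 = -16
  a_6 = 1·-16 + 1·-10 = -26
  a_7 = 1·-26 + 1·-16 = -42
  a_8 = 1·-42 + 1·-26 = -68
  a_9 = 1·-68 + 1·-42 = -110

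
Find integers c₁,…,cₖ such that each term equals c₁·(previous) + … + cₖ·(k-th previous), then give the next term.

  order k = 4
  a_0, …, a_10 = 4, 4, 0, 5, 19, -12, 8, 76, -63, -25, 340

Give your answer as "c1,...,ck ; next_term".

  a_4 = -1·5 + -1·0 + 3·4 + 3·4 = 19
  a_5 = -1·19 + -1·5 + 3·0 + 3·4 = -12
  a_6 = -1·-12 + -1·19 + 3·5 + 3·0 = 8
  a_7 = -1·8 + -1·-12 + 3·19 + 3·5 = 76
  a_8 = -1·76 + -1·8 + 3·-12 + 3·19 = -63
  a_9 = -1·-63 + -1·76 + 3·8 + 3·-12 = -25
  a_10 = -1·-25 + -1·-63 + 3·76 + 3·8 = 340
  a_11 = -1·340 + -1·-25 + 3·-63 + 3·76 = -276

-1,-1,3,3 ; -276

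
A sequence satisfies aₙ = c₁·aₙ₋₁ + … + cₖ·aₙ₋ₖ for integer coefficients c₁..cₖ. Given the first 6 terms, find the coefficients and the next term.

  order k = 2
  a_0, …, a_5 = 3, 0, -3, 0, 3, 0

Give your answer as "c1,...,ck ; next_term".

  a_2 = 0·0 + -1·3 = -3
  a_3 = 0·-3 + -1·0 = 0
  a_4 = 0·0 + -1·-3 = 3
  a_5 = 0·3 + -1·0 = 0
  a_6 = 0·0 + -1·3 = -3

0,-1 ; -3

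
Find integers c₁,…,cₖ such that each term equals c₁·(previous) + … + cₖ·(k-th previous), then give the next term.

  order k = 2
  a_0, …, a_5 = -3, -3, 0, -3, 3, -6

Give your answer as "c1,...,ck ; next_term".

  a_2 = -1·-3 + 1·-3 = 0
  a_3 = -1·0 + 1·-3 = -3
  a_4 = -1·-3 + 1·0 = 3
  a_5 = -1·3 + 1·-3 = -6
  a_6 = -1·-6 + 1·3 = 9

-1,1 ; 9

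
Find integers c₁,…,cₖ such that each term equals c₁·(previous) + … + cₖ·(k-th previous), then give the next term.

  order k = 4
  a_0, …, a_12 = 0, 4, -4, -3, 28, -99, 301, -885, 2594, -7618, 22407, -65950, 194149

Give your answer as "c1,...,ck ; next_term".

-4,-3,1,2 ; -571575

  a_4 = -4·-3 + -3·-4 + 1·4 + 2·0 = 28
  a_5 = -4·28 + -3·-3 + 1·-4 + 2·4 = -99
  a_6 = -4·-99 + -3·28 + 1·-3 + 2·-4 = 301
  a_7 = -4·301 + -3·-99 + 1·28 + 2·-3 = -885
  a_8 = -4·-885 + -3·301 + 1·-99 + 2·28 = 2594
  a_9 = -4·2594 + -3·-885 + 1·301 + 2·-99 = -7618
  a_10 = -4·-7618 + -3·2594 + 1·-885 + 2·301 = 22407
  a_11 = -4·22407 + -3·-7618 + 1·2594 + 2·-885 = -65950
  a_12 = -4·-65950 + -3·22407 + 1·-7618 + 2·2594 = 194149
  a_13 = -4·194149 + -3·-65950 + 1·22407 + 2·-7618 = -571575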